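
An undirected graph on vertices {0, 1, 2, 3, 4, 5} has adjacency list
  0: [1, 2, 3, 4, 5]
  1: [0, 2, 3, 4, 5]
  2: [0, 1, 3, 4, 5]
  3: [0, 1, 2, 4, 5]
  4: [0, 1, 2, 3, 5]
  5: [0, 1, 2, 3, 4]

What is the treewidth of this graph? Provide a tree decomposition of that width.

A single bag containing all 6 vertices is trivially a valid decomposition of width 5. For the lower bound, the 6 vertices {0, 1, 2, 3, 4, 5} are pairwise adjacent, and any tree decomposition puts a clique entirely inside one bag — forcing width ≥ 5. The upper and lower bounds meet at 5, so that is the treewidth.

Treewidth 5.
One optimal decomposition is:
Bags: B1 = {0, 1, 2, 3, 4, 5}
Tree: (single bag)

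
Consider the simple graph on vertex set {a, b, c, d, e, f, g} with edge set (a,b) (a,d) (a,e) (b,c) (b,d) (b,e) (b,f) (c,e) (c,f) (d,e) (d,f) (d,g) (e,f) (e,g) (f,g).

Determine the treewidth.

3

A width-3 tree decomposition is:
Bags: B1 = {d, e, f, g}  B2 = {b, d, e, f}  B3 = {b, c, e, f}  B4 = {a, b, d, e}
Tree: B1–B2, B2–B3, B2–B4
The largest bag has 4 vertices, giving width 3; this decomposition certifies tw(G) ≤ 3. For the lower bound, the 4 vertices {a, b, d, e} are pairwise adjacent, and any tree decomposition puts a clique entirely inside one bag — forcing width ≥ 3. Combining the bounds, tw(G) = 3.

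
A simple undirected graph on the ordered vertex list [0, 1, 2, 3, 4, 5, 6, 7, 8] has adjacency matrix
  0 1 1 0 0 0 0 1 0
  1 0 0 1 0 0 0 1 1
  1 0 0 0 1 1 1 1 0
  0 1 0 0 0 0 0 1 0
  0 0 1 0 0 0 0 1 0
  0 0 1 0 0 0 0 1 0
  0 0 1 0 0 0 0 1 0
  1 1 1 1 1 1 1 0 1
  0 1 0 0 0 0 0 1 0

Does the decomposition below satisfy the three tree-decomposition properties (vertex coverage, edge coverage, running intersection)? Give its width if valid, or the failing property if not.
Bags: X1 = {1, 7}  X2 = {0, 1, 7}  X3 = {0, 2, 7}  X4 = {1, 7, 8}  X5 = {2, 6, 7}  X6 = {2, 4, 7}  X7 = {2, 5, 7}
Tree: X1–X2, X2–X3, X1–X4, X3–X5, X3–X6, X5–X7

A tree decomposition must satisfy three properties: every vertex lies in some bag; for every edge, both endpoints lie together in some bag; and for every vertex, the bags containing it form a connected subtree. Here vertex 3 appears in no bag, so the decomposition is invalid.

No — vertex 3 appears in no bag.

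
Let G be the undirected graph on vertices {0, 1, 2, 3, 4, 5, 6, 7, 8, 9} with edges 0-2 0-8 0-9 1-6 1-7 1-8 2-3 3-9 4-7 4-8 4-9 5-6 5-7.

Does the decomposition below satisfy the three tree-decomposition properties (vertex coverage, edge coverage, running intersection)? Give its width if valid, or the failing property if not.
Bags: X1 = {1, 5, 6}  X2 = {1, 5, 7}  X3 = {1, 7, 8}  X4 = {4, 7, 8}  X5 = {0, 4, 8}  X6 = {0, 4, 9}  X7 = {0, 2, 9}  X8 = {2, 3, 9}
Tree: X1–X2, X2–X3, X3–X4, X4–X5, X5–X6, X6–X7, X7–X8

Yes; width 2.

Every vertex of G appears in some bag (union = {0, 1, 2, 3, 4, 5, 6, 7, 8, 9}); every edge is covered by a bag; and for each vertex v the set of bags containing v is connected in the bag tree. The decomposition is therefore valid. The largest bag has 3 vertices, so the width is 2.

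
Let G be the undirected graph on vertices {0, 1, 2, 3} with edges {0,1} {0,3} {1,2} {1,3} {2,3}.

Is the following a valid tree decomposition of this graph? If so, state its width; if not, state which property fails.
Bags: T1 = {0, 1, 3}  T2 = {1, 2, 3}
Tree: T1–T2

Checking the three conditions: (i) the bags cover all of {0, 1, 2, 3}; (ii) for each edge, some bag contains both endpoints; (iii) the bags containing any fixed vertex form a subtree. All hold, so the decomposition is valid with width 3 − 1 = 2.

Yes; width 2.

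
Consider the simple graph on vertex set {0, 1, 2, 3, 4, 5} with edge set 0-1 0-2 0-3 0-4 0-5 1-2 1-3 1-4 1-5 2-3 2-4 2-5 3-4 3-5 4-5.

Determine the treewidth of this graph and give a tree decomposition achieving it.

A single bag containing all 6 vertices is trivially a valid decomposition of width 5. On the other hand G contains the 6-clique {0, 1, 2, 3, 4, 5}. A clique must lie in a single bag of any decomposition, so no decomposition can have width below 5. Hence tw(G) = 5 exactly.

Treewidth 5.
One such decomposition:
Bags: B1 = {0, 1, 2, 3, 4, 5}
Tree: (single bag)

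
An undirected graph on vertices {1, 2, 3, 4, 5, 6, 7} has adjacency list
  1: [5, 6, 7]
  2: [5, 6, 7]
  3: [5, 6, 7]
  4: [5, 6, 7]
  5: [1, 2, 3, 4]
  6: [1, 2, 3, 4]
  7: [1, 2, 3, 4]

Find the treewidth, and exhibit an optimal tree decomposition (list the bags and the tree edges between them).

Treewidth 3.
One optimal decomposition is:
Bags: B1 = {1, 5, 6, 7}  B2 = {4, 5, 6, 7}  B3 = {3, 5, 6, 7}  B4 = {2, 5, 6, 7}
Tree: B1–B2, B2–B3, B3–B4

Each bag holds 4 vertices, so the decomposition has width 3, which upper-bounds the treewidth. For the lower bound: the 4 vertex sets {1,7}, {4,6}, {5}, {3} are disjoint, each induces a connected subgraph, and every pair is joined by at least one edge of G. Contracting each set to a single vertex therefore yields K_{4} as a minor, and since treewidth is minor-monotone, tw(G) ≥ tw(K_{4}) = 3. Hence tw(G) = 3 exactly.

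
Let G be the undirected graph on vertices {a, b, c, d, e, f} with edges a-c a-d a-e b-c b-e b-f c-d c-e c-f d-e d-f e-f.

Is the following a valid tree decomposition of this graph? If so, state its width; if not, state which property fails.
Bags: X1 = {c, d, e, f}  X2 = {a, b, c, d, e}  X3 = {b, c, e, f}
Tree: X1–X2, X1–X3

A tree decomposition must satisfy three properties: every vertex lies in some bag; for every edge, both endpoints lie together in some bag; and for every vertex, the bags containing it form a connected subtree. Here bags containing vertex b are not connected in the tree, so the decomposition is invalid.

No — bags containing vertex b are not connected in the tree.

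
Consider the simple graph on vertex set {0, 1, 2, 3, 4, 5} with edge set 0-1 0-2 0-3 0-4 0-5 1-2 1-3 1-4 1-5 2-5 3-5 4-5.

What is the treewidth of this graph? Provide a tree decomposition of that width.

Each bag holds 4 vertices, so the decomposition has width 3, which upper-bounds the treewidth. On the other hand G contains the 4-clique {0, 1, 2, 5}. A clique must lie in a single bag of any decomposition, so no decomposition can have width below 3. Therefore the treewidth is 3.

Treewidth 3.
One such decomposition:
Bags: B1 = {0, 1, 2, 5}  B2 = {0, 1, 3, 5}  B3 = {0, 1, 4, 5}
Tree: B1–B2, B2–B3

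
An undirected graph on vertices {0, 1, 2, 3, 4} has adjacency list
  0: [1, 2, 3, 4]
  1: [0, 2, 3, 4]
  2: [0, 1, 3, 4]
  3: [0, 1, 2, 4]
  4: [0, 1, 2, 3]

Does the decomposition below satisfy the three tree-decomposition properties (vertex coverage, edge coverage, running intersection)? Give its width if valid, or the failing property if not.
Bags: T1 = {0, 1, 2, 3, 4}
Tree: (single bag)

Yes; width 4.

Every vertex of G appears in some bag (union = {0, 1, 2, 3, 4}); every edge is covered by a bag; and for each vertex v the set of bags containing v is connected in the bag tree. The decomposition is therefore valid. The largest bag has 5 vertices, so the width is 4.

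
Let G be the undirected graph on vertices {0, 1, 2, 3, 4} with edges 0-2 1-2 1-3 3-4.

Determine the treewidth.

A width-1 tree decomposition is:
Bags: B1 = {1, 2}  B2 = {1, 3}  B3 = {3, 4}  B4 = {0, 2}
Tree: B1–B2, B2–B3, B1–B4
Each bag holds 2 vertices, so the decomposition has width 1, which upper-bounds the treewidth. G has an edge, so its treewidth is at least 1. Therefore the treewidth is 1.

1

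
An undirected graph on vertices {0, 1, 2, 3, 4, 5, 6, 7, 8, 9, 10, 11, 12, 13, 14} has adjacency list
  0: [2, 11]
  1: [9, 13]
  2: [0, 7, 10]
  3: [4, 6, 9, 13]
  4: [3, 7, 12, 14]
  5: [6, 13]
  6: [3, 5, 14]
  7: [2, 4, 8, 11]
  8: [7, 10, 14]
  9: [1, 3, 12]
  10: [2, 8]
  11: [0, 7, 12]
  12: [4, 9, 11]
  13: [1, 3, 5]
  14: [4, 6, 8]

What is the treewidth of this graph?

3

A width-3 tree decomposition is:
Bags: B1 = {0, 2, 10, 11}  B2 = {2, 7, 10, 11}  B3 = {7, 8, 10, 11}  B4 = {7, 8, 11, 12}  B5 = {4, 7, 8, 12}  B6 = {4, 8, 12, 14}  B7 = {4, 9, 12, 14}  B8 = {3, 4, 9, 14}  B9 = {3, 6, 9, 14}  B10 = {1, 3, 6, 9}  B11 = {1, 3, 6, 13}  B12 = {1, 5, 6, 13}
Tree: B1–B2, B2–B3, B3–B4, B4–B5, B5–B6, B6–B7, B7–B8, B8–B9, B9–B10, B10–B11, B11–B12
Each bag holds 4 vertices, so the decomposition has width 3, which upper-bounds the treewidth. For the lower bound: the 4 vertex sets {0,2,10}, {11}, {7}, {4,8,12,14} are disjoint, each induces a connected subgraph, and every pair is joined by at least one edge of G. Contracting each set to a single vertex therefore yields K_{4} as a minor, and since treewidth is minor-monotone, tw(G) ≥ tw(K_{4}) = 3. The upper and lower bounds meet at 3, so that is the treewidth.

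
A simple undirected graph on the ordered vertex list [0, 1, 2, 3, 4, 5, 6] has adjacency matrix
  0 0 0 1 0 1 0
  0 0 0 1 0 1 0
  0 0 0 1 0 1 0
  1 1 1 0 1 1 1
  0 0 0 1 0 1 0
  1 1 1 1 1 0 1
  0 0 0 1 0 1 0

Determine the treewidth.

A width-2 tree decomposition is:
Bags: B1 = {2, 3, 5}  B2 = {3, 5, 6}  B3 = {1, 3, 5}  B4 = {3, 4, 5}  B5 = {0, 3, 5}
Tree: B1–B2, B1–B3, B2–B4, B1–B5
Every bag has size at most 3, so the width is 3 − 1 = 2 and tw(G) ≤ 2. Conversely, {0, 3, 5} is a clique of size 3, and the vertices of any clique must share a bag in every tree decomposition; so some bag has ≥ 3 vertices and tw(G) ≥ 2. Hence tw(G) = 2 exactly.

2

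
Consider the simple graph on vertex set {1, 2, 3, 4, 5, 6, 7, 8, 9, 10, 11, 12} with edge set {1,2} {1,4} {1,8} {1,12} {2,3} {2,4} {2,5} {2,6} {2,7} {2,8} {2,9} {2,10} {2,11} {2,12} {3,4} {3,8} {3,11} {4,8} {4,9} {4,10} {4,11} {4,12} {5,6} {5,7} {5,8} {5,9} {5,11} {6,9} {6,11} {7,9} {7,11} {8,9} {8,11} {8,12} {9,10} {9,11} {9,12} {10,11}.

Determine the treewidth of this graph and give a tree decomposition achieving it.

Treewidth 4.
Bags: B1 = {2, 4, 8, 9, 11}  B2 = {2, 4, 8, 9, 12}  B3 = {2, 3, 4, 8, 11}  B4 = {2, 5, 8, 9, 11}  B5 = {2, 5, 6, 9, 11}  B6 = {2, 4, 9, 10, 11}  B7 = {2, 5, 7, 9, 11}  B8 = {1, 2, 4, 8, 12}
Tree: B1–B2, B1–B3, B1–B4, B4–B5, B1–B6, B4–B7, B2–B8

The largest bag has 5 vertices, giving width 4; this decomposition certifies tw(G) ≤ 4. Conversely, {1, 2, 4, 8, 12} is a clique of size 5, and the vertices of any clique must share a bag in every tree decomposition; so some bag has ≥ 5 vertices and tw(G) ≥ 4. Hence tw(G) = 4 exactly.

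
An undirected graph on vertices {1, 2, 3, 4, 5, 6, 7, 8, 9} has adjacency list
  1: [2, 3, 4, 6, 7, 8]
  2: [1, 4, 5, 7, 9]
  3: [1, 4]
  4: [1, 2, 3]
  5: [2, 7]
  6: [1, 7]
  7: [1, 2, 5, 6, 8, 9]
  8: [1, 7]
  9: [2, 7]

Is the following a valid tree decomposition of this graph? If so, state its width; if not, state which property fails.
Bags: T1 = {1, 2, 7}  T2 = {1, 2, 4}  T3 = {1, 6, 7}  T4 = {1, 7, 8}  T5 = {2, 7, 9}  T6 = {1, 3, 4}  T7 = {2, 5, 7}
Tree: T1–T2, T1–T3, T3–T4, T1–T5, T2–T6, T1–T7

Yes; width 2.

Every vertex of G appears in some bag (union = {1, 2, 3, 4, 5, 6, 7, 8, 9}); every edge is covered by a bag; and for each vertex v the set of bags containing v is connected in the bag tree. The decomposition is therefore valid. The largest bag has 3 vertices, so the width is 2.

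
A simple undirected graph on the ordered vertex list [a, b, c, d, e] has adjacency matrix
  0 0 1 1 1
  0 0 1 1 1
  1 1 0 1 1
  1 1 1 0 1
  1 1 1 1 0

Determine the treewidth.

A width-3 tree decomposition is:
Bags: B1 = {a, c, d, e}  B2 = {b, c, d, e}
Tree: B1–B2
Each bag holds 4 vertices, so the decomposition has width 3, which upper-bounds the treewidth. For the lower bound, the 4 vertices {a, c, d, e} are pairwise adjacent, and any tree decomposition puts a clique entirely inside one bag — forcing width ≥ 3. The upper and lower bounds meet at 3, so that is the treewidth.

3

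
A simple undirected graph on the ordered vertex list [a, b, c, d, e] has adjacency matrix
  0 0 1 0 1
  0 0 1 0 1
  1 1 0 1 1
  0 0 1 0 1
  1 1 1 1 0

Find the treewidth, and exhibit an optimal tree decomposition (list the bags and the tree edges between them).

Treewidth 2.
Bags: B1 = {a, c, e}  B2 = {b, c, e}  B3 = {c, d, e}
Tree: B1–B2, B2–B3

Every bag has size at most 3, so the width is 3 − 1 = 2 and tw(G) ≤ 2. On the other hand G contains the 3-clique {c, d, e}. A clique must lie in a single bag of any decomposition, so no decomposition can have width below 2. The upper and lower bounds meet at 2, so that is the treewidth.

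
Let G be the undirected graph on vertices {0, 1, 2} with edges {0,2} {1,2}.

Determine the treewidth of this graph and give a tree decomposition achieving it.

Each bag holds 2 vertices, so the decomposition has width 1, which upper-bounds the treewidth. Any graph with an edge has treewidth ≥ 1, and G has the edge 0–2. The upper and lower bounds meet at 1, so that is the treewidth.

Treewidth 1.
One optimal decomposition is:
Bags: B1 = {0, 2}  B2 = {1, 2}
Tree: B1–B2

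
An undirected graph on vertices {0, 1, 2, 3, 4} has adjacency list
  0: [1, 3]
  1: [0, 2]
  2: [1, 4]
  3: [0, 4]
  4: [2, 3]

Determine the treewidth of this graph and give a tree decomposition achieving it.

Treewidth 2.
One optimal decomposition is:
Bags: B1 = {2, 3, 4}  B2 = {1, 2, 3}  B3 = {0, 1, 3}
Tree: B1–B2, B2–B3

Every bag has size at most 3, so the width is 3 − 1 = 2 and tw(G) ≤ 2. Since 3–4–2–1–0–3 is a cycle in G, G is not acyclic. Forests are exactly the graphs of treewidth ≤ 1, so tw(G) ≥ 2. Therefore the treewidth is 2.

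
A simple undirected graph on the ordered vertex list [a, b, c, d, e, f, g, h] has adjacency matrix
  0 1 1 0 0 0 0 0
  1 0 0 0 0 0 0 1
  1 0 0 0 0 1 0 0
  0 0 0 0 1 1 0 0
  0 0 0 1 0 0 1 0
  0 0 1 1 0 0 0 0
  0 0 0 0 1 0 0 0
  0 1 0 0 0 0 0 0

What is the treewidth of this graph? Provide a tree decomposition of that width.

Treewidth 1.
Bags: B1 = {e, g}  B2 = {d, e}  B3 = {d, f}  B4 = {c, f}  B5 = {a, c}  B6 = {a, b}  B7 = {b, h}
Tree: B1–B2, B2–B3, B3–B4, B4–B5, B5–B6, B6–B7

Every bag has size at most 2, so the width is 2 − 1 = 1 and tw(G) ≤ 1. G has an edge, so its treewidth is at least 1. Therefore the treewidth is 1.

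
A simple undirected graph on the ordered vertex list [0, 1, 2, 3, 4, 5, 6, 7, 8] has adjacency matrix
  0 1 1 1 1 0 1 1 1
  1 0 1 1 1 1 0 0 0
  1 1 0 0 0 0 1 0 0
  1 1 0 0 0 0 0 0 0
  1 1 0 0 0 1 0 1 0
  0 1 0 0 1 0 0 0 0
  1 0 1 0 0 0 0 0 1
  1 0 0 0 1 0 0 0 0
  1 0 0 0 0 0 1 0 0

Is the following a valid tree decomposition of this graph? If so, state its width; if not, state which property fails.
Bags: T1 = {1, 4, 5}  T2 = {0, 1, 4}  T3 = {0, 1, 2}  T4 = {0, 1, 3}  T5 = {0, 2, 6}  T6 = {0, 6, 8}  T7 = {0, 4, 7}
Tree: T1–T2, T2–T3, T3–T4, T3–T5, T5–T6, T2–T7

Yes; width 2.

Checking the three conditions: (i) the bags cover all of {0, 1, 2, 3, 4, 5, 6, 7, 8}; (ii) for each edge, some bag contains both endpoints; (iii) the bags containing any fixed vertex form a subtree. All hold, so the decomposition is valid with width 3 − 1 = 2.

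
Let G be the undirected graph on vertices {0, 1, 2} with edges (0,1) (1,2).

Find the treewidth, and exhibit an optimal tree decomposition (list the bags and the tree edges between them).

The largest bag has 2 vertices, giving width 1; this decomposition certifies tw(G) ≤ 1. G has an edge, so its treewidth is at least 1. Hence tw(G) = 1 exactly.

Treewidth 1.
One such decomposition:
Bags: B1 = {0, 1}  B2 = {1, 2}
Tree: B1–B2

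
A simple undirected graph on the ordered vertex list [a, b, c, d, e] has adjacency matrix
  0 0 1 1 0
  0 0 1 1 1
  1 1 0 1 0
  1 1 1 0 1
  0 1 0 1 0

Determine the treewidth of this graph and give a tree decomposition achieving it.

Treewidth 2.
Bags: B1 = {b, c, d}  B2 = {b, d, e}  B3 = {a, c, d}
Tree: B1–B2, B1–B3

Each bag holds 3 vertices, so the decomposition has width 2, which upper-bounds the treewidth. For the lower bound, the 3 vertices {b, d, e} are pairwise adjacent, and any tree decomposition puts a clique entirely inside one bag — forcing width ≥ 2. Combining the bounds, tw(G) = 2.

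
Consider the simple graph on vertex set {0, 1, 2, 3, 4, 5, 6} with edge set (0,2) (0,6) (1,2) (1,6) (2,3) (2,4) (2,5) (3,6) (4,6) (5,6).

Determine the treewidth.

2

A width-2 tree decomposition is:
Bags: B1 = {1, 2, 6}  B2 = {2, 4, 6}  B3 = {2, 3, 6}  B4 = {0, 2, 6}  B5 = {2, 5, 6}
Tree: B1–B2, B2–B3, B3–B4, B4–B5
Every bag has size at most 3, so the width is 3 − 1 = 2 and tw(G) ≤ 2. Since 6–1–2–4–6 is a cycle in G, G is not acyclic. Forests are exactly the graphs of treewidth ≤ 1, so tw(G) ≥ 2. Hence tw(G) = 2 exactly.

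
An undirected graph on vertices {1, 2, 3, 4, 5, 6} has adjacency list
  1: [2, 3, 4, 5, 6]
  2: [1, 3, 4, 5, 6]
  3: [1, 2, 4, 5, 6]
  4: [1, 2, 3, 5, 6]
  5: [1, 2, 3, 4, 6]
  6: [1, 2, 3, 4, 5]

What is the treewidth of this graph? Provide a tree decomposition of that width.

Treewidth 5.
Bags: B1 = {1, 2, 3, 4, 5, 6}
Tree: (single bag)

A single bag containing all 6 vertices is trivially a valid decomposition of width 5. For the lower bound, the 6 vertices {1, 2, 3, 4, 5, 6} are pairwise adjacent, and any tree decomposition puts a clique entirely inside one bag — forcing width ≥ 5. Therefore the treewidth is 5.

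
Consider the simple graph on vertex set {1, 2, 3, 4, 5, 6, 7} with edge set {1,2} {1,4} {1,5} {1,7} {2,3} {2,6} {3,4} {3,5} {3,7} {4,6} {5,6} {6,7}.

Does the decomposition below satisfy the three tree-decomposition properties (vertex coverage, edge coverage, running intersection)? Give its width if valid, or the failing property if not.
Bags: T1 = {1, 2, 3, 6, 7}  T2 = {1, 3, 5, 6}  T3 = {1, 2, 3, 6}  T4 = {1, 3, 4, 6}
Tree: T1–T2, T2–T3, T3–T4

A tree decomposition must satisfy three properties: every vertex lies in some bag; for every edge, both endpoints lie together in some bag; and for every vertex, the bags containing it form a connected subtree. Here bags containing vertex 2 are not connected in the tree, so the decomposition is invalid.

No — bags containing vertex 2 are not connected in the tree.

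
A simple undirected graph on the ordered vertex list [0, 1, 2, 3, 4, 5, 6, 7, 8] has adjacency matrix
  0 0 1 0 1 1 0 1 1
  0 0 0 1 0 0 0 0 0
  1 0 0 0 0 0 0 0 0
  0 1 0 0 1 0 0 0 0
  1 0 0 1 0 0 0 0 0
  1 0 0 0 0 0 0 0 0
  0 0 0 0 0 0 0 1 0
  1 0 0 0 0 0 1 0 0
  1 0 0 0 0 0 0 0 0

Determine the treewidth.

1

A width-1 tree decomposition is:
Bags: B1 = {0, 7}  B2 = {0, 4}  B3 = {0, 2}  B4 = {6, 7}  B5 = {0, 5}  B6 = {0, 8}  B7 = {3, 4}  B8 = {1, 3}
Tree: B1–B2, B1–B3, B1–B4, B3–B5, B2–B6, B2–B7, B7–B8
Every bag has size at most 2, so the width is 2 − 1 = 1 and tw(G) ≤ 1. Any graph with an edge has treewidth ≥ 1, and G has the edge 7–0. The upper and lower bounds meet at 1, so that is the treewidth.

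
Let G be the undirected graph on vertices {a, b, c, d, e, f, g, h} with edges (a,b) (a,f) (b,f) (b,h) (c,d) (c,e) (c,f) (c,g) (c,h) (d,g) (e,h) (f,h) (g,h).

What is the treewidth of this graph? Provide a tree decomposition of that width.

Treewidth 2.
Bags: B1 = {c, e, h}  B2 = {c, f, h}  B3 = {b, f, h}  B4 = {c, g, h}  B5 = {a, b, f}  B6 = {c, d, g}
Tree: B1–B2, B2–B3, B2–B4, B3–B5, B4–B6

The largest bag has 3 vertices, giving width 2; this decomposition certifies tw(G) ≤ 2. For the lower bound, the 3 vertices {c, d, g} are pairwise adjacent, and any tree decomposition puts a clique entirely inside one bag — forcing width ≥ 2. Combining the bounds, tw(G) = 2.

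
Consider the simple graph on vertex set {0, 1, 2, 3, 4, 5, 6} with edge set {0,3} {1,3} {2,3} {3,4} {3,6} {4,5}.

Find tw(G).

A width-1 tree decomposition is:
Bags: B1 = {3, 6}  B2 = {1, 3}  B3 = {2, 3}  B4 = {3, 4}  B5 = {0, 3}  B6 = {4, 5}
Tree: B1–B2, B2–B3, B2–B4, B1–B5, B4–B6
Each bag holds 2 vertices, so the decomposition has width 1, which upper-bounds the treewidth. G has an edge, so its treewidth is at least 1. The upper and lower bounds meet at 1, so that is the treewidth.

1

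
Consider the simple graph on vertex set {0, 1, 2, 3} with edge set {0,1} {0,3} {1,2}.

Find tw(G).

1

A width-1 tree decomposition is:
Bags: B1 = {1, 2}  B2 = {0, 1}  B3 = {0, 3}
Tree: B1–B2, B2–B3
Each bag holds 2 vertices, so the decomposition has width 1, which upper-bounds the treewidth. G has an edge, so its treewidth is at least 1. Therefore the treewidth is 1.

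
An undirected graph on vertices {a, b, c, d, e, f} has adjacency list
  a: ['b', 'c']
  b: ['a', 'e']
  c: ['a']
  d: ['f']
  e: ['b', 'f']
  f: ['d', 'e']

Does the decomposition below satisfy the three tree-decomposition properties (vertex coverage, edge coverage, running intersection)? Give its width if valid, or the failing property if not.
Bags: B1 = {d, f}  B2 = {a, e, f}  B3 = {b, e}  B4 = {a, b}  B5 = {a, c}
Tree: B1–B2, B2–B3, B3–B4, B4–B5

A tree decomposition must satisfy three properties: every vertex lies in some bag; for every edge, both endpoints lie together in some bag; and for every vertex, the bags containing it form a connected subtree. Here bags containing vertex a are not connected in the tree, so the decomposition is invalid.

No — bags containing vertex a are not connected in the tree.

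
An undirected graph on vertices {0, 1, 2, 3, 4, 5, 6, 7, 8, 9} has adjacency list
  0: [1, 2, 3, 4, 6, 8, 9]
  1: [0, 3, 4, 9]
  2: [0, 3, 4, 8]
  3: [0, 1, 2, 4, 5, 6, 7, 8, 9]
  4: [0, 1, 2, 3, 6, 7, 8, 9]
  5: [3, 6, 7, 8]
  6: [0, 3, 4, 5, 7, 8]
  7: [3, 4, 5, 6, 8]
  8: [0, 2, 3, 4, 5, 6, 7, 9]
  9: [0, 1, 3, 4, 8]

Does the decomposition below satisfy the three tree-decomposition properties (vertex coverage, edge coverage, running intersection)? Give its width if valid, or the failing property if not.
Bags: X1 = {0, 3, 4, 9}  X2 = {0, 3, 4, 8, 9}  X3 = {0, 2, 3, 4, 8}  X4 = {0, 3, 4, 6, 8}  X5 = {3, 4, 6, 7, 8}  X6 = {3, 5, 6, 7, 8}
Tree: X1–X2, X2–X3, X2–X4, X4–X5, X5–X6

A tree decomposition must satisfy three properties: every vertex lies in some bag; for every edge, both endpoints lie together in some bag; and for every vertex, the bags containing it form a connected subtree. Here vertex 1 appears in no bag, so the decomposition is invalid.

No — vertex 1 appears in no bag.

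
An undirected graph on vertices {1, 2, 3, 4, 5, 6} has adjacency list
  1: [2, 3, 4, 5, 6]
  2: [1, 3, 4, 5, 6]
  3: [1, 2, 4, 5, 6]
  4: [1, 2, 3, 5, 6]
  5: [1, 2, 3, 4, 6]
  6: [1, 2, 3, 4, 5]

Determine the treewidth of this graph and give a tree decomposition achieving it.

With just one bag of size 6, the width is 6 − 1 = 5, so tw(G) ≤ 5. For the lower bound, the 6 vertices {1, 2, 3, 4, 5, 6} are pairwise adjacent, and any tree decomposition puts a clique entirely inside one bag — forcing width ≥ 5. Hence tw(G) = 5 exactly.

Treewidth 5.
One optimal decomposition is:
Bags: B1 = {1, 2, 3, 4, 5, 6}
Tree: (single bag)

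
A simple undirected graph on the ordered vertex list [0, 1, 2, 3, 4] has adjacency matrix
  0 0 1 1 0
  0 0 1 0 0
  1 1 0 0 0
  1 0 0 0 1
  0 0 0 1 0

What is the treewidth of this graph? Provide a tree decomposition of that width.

Treewidth 1.
One such decomposition:
Bags: B1 = {3, 4}  B2 = {0, 3}  B3 = {0, 2}  B4 = {1, 2}
Tree: B1–B2, B2–B3, B3–B4

Every bag has size at most 2, so the width is 2 − 1 = 1 and tw(G) ≤ 1. G has an edge, so its treewidth is at least 1. The upper and lower bounds meet at 1, so that is the treewidth.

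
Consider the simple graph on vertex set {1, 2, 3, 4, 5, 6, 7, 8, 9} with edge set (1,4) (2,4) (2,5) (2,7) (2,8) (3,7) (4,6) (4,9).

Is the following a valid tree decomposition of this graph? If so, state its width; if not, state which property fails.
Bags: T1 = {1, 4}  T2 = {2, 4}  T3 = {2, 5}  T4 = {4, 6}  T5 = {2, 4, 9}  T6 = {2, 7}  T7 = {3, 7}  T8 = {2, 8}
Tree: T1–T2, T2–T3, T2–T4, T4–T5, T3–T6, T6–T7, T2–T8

No — bags containing vertex 2 are not connected in the tree.

A tree decomposition must satisfy three properties: every vertex lies in some bag; for every edge, both endpoints lie together in some bag; and for every vertex, the bags containing it form a connected subtree. Here bags containing vertex 2 are not connected in the tree, so the decomposition is invalid.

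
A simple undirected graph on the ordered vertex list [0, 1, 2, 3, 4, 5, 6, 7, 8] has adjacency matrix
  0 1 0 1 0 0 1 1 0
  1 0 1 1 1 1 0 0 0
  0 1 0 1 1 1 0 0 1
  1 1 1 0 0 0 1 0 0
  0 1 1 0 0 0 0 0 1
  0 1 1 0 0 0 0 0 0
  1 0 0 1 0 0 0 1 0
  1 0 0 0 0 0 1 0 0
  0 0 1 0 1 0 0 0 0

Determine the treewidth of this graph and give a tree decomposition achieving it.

Each bag holds 3 vertices, so the decomposition has width 2, which upper-bounds the treewidth. Conversely, {2, 4, 8} is a clique of size 3, and the vertices of any clique must share a bag in every tree decomposition; so some bag has ≥ 3 vertices and tw(G) ≥ 2. Therefore the treewidth is 2.

Treewidth 2.
One optimal decomposition is:
Bags: B1 = {1, 2, 3}  B2 = {0, 1, 3}  B3 = {1, 2, 4}  B4 = {0, 3, 6}  B5 = {0, 6, 7}  B6 = {2, 4, 8}  B7 = {1, 2, 5}
Tree: B1–B2, B1–B3, B2–B4, B4–B5, B3–B6, B3–B7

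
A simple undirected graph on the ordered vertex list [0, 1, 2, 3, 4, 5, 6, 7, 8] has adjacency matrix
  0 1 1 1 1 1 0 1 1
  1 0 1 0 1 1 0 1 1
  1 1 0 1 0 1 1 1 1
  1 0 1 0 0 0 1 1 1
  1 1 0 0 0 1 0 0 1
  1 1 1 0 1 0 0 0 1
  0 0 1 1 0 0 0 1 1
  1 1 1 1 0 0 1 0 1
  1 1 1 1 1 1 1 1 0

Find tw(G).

4

A width-4 tree decomposition is:
Bags: B1 = {0, 1, 2, 5, 8}  B2 = {0, 1, 2, 7, 8}  B3 = {0, 1, 4, 5, 8}  B4 = {0, 2, 3, 7, 8}  B5 = {2, 3, 6, 7, 8}
Tree: B1–B2, B1–B3, B2–B4, B4–B5
Every bag has size at most 5, so the width is 5 − 1 = 4 and tw(G) ≤ 4. Conversely, {0, 1, 2, 5, 8} is a clique of size 5, and the vertices of any clique must share a bag in every tree decomposition; so some bag has ≥ 5 vertices and tw(G) ≥ 4. The upper and lower bounds meet at 4, so that is the treewidth.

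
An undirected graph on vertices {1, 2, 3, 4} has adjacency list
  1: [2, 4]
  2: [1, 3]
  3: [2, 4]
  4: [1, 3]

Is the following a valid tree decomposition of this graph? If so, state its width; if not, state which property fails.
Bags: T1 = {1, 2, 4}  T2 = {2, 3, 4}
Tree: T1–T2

Yes; width 2.

Checking the three conditions: (i) the bags cover all of {1, 2, 3, 4}; (ii) for each edge, some bag contains both endpoints; (iii) the bags containing any fixed vertex form a subtree. All hold, so the decomposition is valid with width 3 − 1 = 2.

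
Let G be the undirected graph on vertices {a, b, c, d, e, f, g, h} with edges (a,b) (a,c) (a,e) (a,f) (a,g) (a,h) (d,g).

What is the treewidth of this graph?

A width-1 tree decomposition is:
Bags: B1 = {a, h}  B2 = {a, f}  B3 = {a, g}  B4 = {a, b}  B5 = {a, e}  B6 = {d, g}  B7 = {a, c}
Tree: B1–B2, B1–B3, B3–B4, B2–B5, B3–B6, B5–B7
Each bag holds 2 vertices, so the decomposition has width 1, which upper-bounds the treewidth. G has an edge, so its treewidth is at least 1. The upper and lower bounds meet at 1, so that is the treewidth.

1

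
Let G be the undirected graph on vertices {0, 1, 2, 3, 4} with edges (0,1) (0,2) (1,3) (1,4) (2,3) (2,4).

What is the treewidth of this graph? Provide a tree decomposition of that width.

Each bag holds 3 vertices, so the decomposition has width 2, which upper-bounds the treewidth. The edges 3–2–4–1–3 form a cycle, so G is not a tree and its treewidth is at least 2. The upper and lower bounds meet at 2, so that is the treewidth.

Treewidth 2.
Bags: B1 = {1, 2, 3}  B2 = {1, 2, 4}  B3 = {0, 1, 2}
Tree: B1–B2, B2–B3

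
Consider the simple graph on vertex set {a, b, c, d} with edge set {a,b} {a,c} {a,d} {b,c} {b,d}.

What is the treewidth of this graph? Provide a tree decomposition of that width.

Every bag has size at most 3, so the width is 3 − 1 = 2 and tw(G) ≤ 2. Conversely, {a, b, d} is a clique of size 3, and the vertices of any clique must share a bag in every tree decomposition; so some bag has ≥ 3 vertices and tw(G) ≥ 2. Hence tw(G) = 2 exactly.

Treewidth 2.
One such decomposition:
Bags: B1 = {a, b, c}  B2 = {a, b, d}
Tree: B1–B2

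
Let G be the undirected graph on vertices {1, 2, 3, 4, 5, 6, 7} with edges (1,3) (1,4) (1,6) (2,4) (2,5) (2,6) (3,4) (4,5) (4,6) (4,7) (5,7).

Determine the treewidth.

2

A width-2 tree decomposition is:
Bags: B1 = {1, 3, 4}  B2 = {1, 4, 6}  B3 = {2, 4, 6}  B4 = {2, 4, 5}  B5 = {4, 5, 7}
Tree: B1–B2, B2–B3, B3–B4, B4–B5
Every bag has size at most 3, so the width is 3 − 1 = 2 and tw(G) ≤ 2. Conversely, {1, 3, 4} is a clique of size 3, and the vertices of any clique must share a bag in every tree decomposition; so some bag has ≥ 3 vertices and tw(G) ≥ 2. Therefore the treewidth is 2.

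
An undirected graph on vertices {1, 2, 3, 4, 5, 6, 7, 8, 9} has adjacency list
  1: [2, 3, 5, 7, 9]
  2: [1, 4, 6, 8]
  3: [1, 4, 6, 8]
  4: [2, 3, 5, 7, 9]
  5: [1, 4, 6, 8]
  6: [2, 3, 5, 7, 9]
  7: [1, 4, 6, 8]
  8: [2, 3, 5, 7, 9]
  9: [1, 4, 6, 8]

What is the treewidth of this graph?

A width-4 tree decomposition is:
Bags: B1 = {1, 2, 4, 6, 8}  B2 = {1, 4, 6, 7, 8}  B3 = {1, 3, 4, 6, 8}  B4 = {1, 4, 5, 6, 8}  B5 = {1, 4, 6, 8, 9}
Tree: B1–B2, B2–B3, B3–B4, B4–B5
Each bag holds 5 vertices, so the decomposition has width 4, which upper-bounds the treewidth. For the lower bound: the 5 vertex sets {2,8}, {4,7}, {1,3}, {6}, {5} are disjoint, each induces a connected subgraph, and every pair is joined by at least one edge of G. Contracting each set to a single vertex therefore yields K_{5} as a minor, and since treewidth is minor-monotone, tw(G) ≥ tw(K_{5}) = 4. Hence tw(G) = 4 exactly.

4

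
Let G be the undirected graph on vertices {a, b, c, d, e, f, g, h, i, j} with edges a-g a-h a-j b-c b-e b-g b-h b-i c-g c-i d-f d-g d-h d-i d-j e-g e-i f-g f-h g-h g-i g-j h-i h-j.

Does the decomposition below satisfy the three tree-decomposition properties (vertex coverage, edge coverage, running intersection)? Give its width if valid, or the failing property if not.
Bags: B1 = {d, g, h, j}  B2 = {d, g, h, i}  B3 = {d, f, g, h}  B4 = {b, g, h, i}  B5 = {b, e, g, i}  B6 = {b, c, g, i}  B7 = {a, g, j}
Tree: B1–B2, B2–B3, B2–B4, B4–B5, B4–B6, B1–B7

A tree decomposition must satisfy three properties: every vertex lies in some bag; for every edge, both endpoints lie together in some bag; and for every vertex, the bags containing it form a connected subtree. Here edge (h,a) lies in no bag, so the decomposition is invalid.

No — edge (h,a) lies in no bag.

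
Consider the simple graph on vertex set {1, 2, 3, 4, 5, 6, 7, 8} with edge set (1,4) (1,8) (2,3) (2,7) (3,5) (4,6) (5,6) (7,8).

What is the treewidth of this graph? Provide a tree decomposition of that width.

Every bag has size at most 3, so the width is 3 − 1 = 2 and tw(G) ≤ 2. Since 4–6–5–3–2–7–8–1–4 is a cycle in G, G is not acyclic. Forests are exactly the graphs of treewidth ≤ 1, so tw(G) ≥ 2. Combining the bounds, tw(G) = 2.

Treewidth 2.
One such decomposition:
Bags: B1 = {4, 5, 6}  B2 = {3, 4, 5}  B3 = {2, 3, 4}  B4 = {2, 4, 7}  B5 = {4, 7, 8}  B6 = {1, 4, 8}
Tree: B1–B2, B2–B3, B3–B4, B4–B5, B5–B6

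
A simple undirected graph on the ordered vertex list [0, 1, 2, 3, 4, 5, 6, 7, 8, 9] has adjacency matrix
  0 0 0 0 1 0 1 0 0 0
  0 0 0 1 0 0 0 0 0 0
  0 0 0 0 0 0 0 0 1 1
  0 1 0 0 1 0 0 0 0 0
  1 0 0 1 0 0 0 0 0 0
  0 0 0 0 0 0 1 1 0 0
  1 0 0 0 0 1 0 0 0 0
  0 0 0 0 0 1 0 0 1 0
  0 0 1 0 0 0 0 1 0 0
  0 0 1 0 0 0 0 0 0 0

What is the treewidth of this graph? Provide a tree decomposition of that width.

Each bag holds 2 vertices, so the decomposition has width 1, which upper-bounds the treewidth. G has an edge, so its treewidth is at least 1. Combining the bounds, tw(G) = 1.

Treewidth 1.
One such decomposition:
Bags: B1 = {2, 9}  B2 = {2, 8}  B3 = {7, 8}  B4 = {5, 7}  B5 = {5, 6}  B6 = {0, 6}  B7 = {0, 4}  B8 = {3, 4}  B9 = {1, 3}
Tree: B1–B2, B2–B3, B3–B4, B4–B5, B5–B6, B6–B7, B7–B8, B8–B9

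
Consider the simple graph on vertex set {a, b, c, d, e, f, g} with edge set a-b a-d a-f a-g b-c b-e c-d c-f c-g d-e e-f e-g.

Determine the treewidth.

3

A width-3 tree decomposition is:
Bags: B1 = {a, c, e, f}  B2 = {a, c, e, g}  B3 = {a, b, c, e}  B4 = {a, c, d, e}
Tree: B1–B2, B2–B3, B3–B4
Every bag has size at most 4, so the width is 4 − 1 = 3 and tw(G) ≤ 3. For the lower bound: the 4 vertex sets {e,f}, {a,g}, {c}, {b} are disjoint, each induces a connected subgraph, and every pair is joined by at least one edge of G. Contracting each set to a single vertex therefore yields K_{4} as a minor, and since treewidth is minor-monotone, tw(G) ≥ tw(K_{4}) = 3. Hence tw(G) = 3 exactly.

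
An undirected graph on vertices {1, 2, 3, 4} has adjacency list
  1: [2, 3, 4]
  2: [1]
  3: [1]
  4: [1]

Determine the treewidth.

A width-1 tree decomposition is:
Bags: B1 = {1, 2}  B2 = {1, 4}  B3 = {1, 3}
Tree: B1–B2, B1–B3
The largest bag has 2 vertices, giving width 1; this decomposition certifies tw(G) ≤ 1. G has an edge, so its treewidth is at least 1. The upper and lower bounds meet at 1, so that is the treewidth.

1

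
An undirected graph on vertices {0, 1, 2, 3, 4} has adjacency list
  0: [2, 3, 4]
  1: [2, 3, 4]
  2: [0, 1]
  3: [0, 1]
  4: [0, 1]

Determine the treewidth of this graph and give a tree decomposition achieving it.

Every bag has size at most 3, so the width is 3 − 1 = 2 and tw(G) ≤ 2. Since 0–2–1–4–0 is a cycle in G, G is not acyclic. Forests are exactly the graphs of treewidth ≤ 1, so tw(G) ≥ 2. Combining the bounds, tw(G) = 2.

Treewidth 2.
Bags: B1 = {0, 1, 2}  B2 = {0, 1, 4}  B3 = {0, 1, 3}
Tree: B1–B2, B2–B3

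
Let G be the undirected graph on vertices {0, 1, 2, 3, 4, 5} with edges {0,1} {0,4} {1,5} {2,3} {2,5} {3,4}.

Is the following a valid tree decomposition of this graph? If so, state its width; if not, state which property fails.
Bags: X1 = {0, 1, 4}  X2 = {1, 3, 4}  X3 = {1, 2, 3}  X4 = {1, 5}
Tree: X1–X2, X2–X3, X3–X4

No — edge (2,5) lies in no bag.

A tree decomposition must satisfy three properties: every vertex lies in some bag; for every edge, both endpoints lie together in some bag; and for every vertex, the bags containing it form a connected subtree. Here edge (2,5) lies in no bag, so the decomposition is invalid.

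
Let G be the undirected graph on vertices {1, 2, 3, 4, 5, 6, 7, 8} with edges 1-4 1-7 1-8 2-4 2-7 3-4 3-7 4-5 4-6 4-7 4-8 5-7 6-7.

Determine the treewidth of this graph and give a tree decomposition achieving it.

Treewidth 2.
Bags: B1 = {1, 4, 7}  B2 = {4, 6, 7}  B3 = {1, 4, 8}  B4 = {2, 4, 7}  B5 = {3, 4, 7}  B6 = {4, 5, 7}
Tree: B1–B2, B1–B3, B2–B4, B4–B5, B4–B6

The largest bag has 3 vertices, giving width 2; this decomposition certifies tw(G) ≤ 2. Conversely, {1, 4, 8} is a clique of size 3, and the vertices of any clique must share a bag in every tree decomposition; so some bag has ≥ 3 vertices and tw(G) ≥ 2. Hence tw(G) = 2 exactly.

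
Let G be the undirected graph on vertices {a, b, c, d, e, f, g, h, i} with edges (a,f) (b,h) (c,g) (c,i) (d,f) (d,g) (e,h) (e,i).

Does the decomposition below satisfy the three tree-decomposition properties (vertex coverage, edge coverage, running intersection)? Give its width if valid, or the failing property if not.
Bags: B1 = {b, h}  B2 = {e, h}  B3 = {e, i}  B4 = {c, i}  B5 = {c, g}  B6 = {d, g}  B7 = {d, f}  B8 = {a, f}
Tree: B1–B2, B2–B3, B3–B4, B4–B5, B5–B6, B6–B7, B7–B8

Vertex coverage: the bags together contain {a, b, c, d, e, f, g, h, i}, the full vertex set. Edge coverage: each edge of G has both endpoints in at least one bag. Running intersection: for every vertex, the bags containing it form a connected subtree. All three properties hold, so this is a valid tree decomposition of width max|bag| − 1 = 1, and hence tw(G) ≤ 1.

Yes; width 1.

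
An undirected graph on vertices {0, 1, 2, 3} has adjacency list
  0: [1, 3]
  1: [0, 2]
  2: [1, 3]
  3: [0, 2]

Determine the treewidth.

2

A width-2 tree decomposition is:
Bags: B1 = {0, 1, 2}  B2 = {0, 2, 3}
Tree: B1–B2
Every bag has size at most 3, so the width is 3 − 1 = 2 and tw(G) ≤ 2. Since 2–1–0–3–2 is a cycle in G, G is not acyclic. Forests are exactly the graphs of treewidth ≤ 1, so tw(G) ≥ 2. Hence tw(G) = 2 exactly.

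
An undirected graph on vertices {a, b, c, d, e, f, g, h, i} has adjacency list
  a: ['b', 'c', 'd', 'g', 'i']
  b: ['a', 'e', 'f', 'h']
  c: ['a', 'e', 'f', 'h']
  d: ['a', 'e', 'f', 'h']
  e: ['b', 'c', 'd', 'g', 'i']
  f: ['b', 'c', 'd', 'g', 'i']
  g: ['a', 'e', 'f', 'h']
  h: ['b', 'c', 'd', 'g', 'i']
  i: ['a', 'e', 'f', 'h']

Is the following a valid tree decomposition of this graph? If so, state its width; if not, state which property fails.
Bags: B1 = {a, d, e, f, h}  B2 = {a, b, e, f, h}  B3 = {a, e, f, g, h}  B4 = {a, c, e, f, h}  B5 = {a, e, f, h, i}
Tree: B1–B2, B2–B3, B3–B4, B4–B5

Vertex coverage: the bags together contain {a, b, c, d, e, f, g, h, i}, the full vertex set. Edge coverage: each edge of G has both endpoints in at least one bag. Running intersection: for every vertex, the bags containing it form a connected subtree. All three properties hold, so this is a valid tree decomposition of width max|bag| − 1 = 4, and hence tw(G) ≤ 4.

Yes; width 4.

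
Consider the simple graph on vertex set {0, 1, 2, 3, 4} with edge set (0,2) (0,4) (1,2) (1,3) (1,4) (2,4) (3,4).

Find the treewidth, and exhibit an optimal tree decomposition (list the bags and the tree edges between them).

Every bag has size at most 3, so the width is 3 − 1 = 2 and tw(G) ≤ 2. On the other hand G contains the 3-clique {0, 2, 4}. A clique must lie in a single bag of any decomposition, so no decomposition can have width below 2. Hence tw(G) = 2 exactly.

Treewidth 2.
Bags: B1 = {1, 2, 4}  B2 = {0, 2, 4}  B3 = {1, 3, 4}
Tree: B1–B2, B1–B3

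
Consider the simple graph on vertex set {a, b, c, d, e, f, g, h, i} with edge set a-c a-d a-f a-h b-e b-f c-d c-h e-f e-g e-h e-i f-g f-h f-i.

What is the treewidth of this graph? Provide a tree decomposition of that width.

Every bag has size at most 3, so the width is 3 − 1 = 2 and tw(G) ≤ 2. Conversely, {a, c, d} is a clique of size 3, and the vertices of any clique must share a bag in every tree decomposition; so some bag has ≥ 3 vertices and tw(G) ≥ 2. Combining the bounds, tw(G) = 2.

Treewidth 2.
Bags: B1 = {e, f, h}  B2 = {e, f, g}  B3 = {e, f, i}  B4 = {a, f, h}  B5 = {a, c, h}  B6 = {a, c, d}  B7 = {b, e, f}
Tree: B1–B2, B2–B3, B1–B4, B4–B5, B5–B6, B3–B7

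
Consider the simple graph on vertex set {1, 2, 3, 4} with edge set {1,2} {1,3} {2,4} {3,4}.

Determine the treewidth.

2

A width-2 tree decomposition is:
Bags: B1 = {1, 2, 3}  B2 = {2, 3, 4}
Tree: B1–B2
Each bag holds 3 vertices, so the decomposition has width 2, which upper-bounds the treewidth. The edges 3–1–2–4–3 form a cycle, so G is not a tree and its treewidth is at least 2. Combining the bounds, tw(G) = 2.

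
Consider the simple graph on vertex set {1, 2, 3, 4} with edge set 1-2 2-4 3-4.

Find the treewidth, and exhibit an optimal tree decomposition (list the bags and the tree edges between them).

The largest bag has 2 vertices, giving width 1; this decomposition certifies tw(G) ≤ 1. Since G has at least one edge (e.g. 4–2), it is not an edgeless graph, so tw(G) ≥ 1. Therefore the treewidth is 1.

Treewidth 1.
Bags: B1 = {2, 4}  B2 = {1, 2}  B3 = {3, 4}
Tree: B1–B2, B1–B3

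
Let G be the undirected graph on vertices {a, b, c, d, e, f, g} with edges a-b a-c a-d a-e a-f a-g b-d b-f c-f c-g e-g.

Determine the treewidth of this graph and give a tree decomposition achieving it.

Every bag has size at most 3, so the width is 3 − 1 = 2 and tw(G) ≤ 2. Conversely, {a, b, d} is a clique of size 3, and the vertices of any clique must share a bag in every tree decomposition; so some bag has ≥ 3 vertices and tw(G) ≥ 2. Hence tw(G) = 2 exactly.

Treewidth 2.
One such decomposition:
Bags: B1 = {a, b, f}  B2 = {a, b, d}  B3 = {a, c, f}  B4 = {a, c, g}  B5 = {a, e, g}
Tree: B1–B2, B1–B3, B3–B4, B4–B5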